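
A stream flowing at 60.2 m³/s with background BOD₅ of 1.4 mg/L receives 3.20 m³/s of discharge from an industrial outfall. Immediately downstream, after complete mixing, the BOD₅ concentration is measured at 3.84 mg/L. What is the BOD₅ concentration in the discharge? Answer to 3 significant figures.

Mass balance: 60.20·1.400 + 3.200·Cₑ = 63.40·3.840
→ Cₑ = (63.40·3.840 − 60.20·1.400) / 3.200 = 49.74 mg/L.

49.7 mg/L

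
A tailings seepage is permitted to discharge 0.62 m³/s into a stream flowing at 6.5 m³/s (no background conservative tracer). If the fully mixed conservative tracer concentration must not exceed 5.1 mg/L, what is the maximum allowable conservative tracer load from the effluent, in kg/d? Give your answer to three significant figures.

Mass balance at the limit: 6.500·0 + 0.6200·Cₑ = 7.120·5.1 → Cₑ = 58.57 mg/L.
Load = 0.6200 m³/s × 58.57 g/m³ × 86 400 s/d = 3137 kg/d.

3140 kg/d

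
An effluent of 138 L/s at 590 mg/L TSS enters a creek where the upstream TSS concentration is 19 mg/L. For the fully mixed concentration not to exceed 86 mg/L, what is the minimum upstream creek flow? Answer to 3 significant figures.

1040 L/s

Set C_mix = 86: (Q·19.00 + 138.0·590.0) / (Q + 138.0) = 86
→ Q = 138.0·(590.0 − 86)/(86 − 19.00) = 1038 L/s.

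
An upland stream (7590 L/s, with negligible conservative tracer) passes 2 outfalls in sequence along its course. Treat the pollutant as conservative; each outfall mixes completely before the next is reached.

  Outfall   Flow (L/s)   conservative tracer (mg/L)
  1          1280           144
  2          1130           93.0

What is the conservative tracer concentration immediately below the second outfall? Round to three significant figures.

Below outfall 1: Q → 8870 L/s, C = (7590·0 + 1280·144.0)/8870 = 20.78 mg/L.
Below outfall 2: Q → 10000 L/s, C = (8870·20.78 + 1130·93.00)/10000 = 28.94 mg/L.

28.9 mg/L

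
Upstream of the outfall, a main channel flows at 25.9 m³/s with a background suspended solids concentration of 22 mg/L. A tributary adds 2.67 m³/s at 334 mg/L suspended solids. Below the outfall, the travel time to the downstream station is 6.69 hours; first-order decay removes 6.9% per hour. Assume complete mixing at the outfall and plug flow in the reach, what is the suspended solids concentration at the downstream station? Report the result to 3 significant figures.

31.7 mg/L

Mixed concentration C = ΣQC/ΣQ = (25.90·22.00 + 2.670·334.0) / 28.57 = 1462/28.57 = 51.16 mg/L.
6.9%/h lost → k = −ln(1 − 0.069) = 0.07150 h⁻¹.
Decay over the reach: 51.16·exp(−kt) = 51.16·0.6198 = 31.71 mg/L.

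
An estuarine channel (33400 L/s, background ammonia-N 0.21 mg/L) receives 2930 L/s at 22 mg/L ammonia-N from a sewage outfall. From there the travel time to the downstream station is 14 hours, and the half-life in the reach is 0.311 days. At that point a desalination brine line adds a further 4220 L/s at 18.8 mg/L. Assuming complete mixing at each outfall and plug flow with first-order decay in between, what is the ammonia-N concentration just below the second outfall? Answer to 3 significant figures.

2.44 mg/L

Flow-weighted average: C = (33400·0.2100 + 2930·22.00) / 36330 = 71470/36330 = 1.967 mg/L; combined flow 36330 L/s.
Half-life 0.311 d → k = ln 2 / 0.311 = 2.229 d⁻¹.
Decay over the reach: 1.967·exp(−kt) = 1.967·0.2725 = 0.5361 mg/L.
At the second outfall, C = (36330·0.5361 + 4220·18.80) / (36330 + 4220) = 2.437 mg/L.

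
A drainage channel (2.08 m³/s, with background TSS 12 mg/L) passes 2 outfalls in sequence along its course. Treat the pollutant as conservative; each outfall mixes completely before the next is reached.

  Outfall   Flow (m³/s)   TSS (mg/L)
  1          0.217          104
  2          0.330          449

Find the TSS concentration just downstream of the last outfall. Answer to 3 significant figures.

74.5 mg/L

After outfall 1: Q = 2.080 + 0.2170 = 2.297 m³/s; C = (2.080·12.00 + 0.2170·104.0)/2.297 = 20.69 mg/L.
After outfall 2: Q = 2.297 + 0.3300 = 2.627 m³/s; C = (2.297·20.69 + 0.3300·449.0)/2.627 = 74.49 mg/L.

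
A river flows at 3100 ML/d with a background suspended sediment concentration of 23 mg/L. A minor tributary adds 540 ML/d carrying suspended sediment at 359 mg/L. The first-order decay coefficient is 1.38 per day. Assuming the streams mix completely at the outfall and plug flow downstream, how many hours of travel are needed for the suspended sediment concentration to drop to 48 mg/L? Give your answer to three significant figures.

7.25 h

Flow-weighted average: C = (3100·23.00 + 540.0·359.0) / 3640 = 265200/3640 = 72.85 mg/L.
72.85·exp(−k·t) = 48 → t = ln(72.85/48)/k = 26120 s = 7.255 h.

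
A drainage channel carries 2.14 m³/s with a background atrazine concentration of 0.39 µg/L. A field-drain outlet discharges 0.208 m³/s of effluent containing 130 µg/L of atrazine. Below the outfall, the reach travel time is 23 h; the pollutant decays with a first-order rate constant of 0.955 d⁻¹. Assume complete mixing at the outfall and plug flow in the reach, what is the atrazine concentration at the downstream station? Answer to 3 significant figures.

After mixing, C = (2.140·0.3900 + 0.2080·130.0) / 2.348 = 27.87/2.348 = 11.87 µg/L.
First-order decay: C = 11.87·exp(−k·t) = 11.87·0.4004 = 4.754 µg/L.

4.75 µg/L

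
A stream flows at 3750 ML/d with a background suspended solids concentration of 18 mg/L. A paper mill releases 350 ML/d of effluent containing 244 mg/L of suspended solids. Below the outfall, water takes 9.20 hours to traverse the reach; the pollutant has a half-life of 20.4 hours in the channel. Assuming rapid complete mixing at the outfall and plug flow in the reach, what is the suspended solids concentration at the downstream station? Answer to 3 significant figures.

Conservation of mass: C = (3750·18.00 + 350.0·244.0) / 4100 = 152900/4100 = 37.29 mg/L.
Half-life 20.4 h → k = ln 2 / 20.4 = 0.03398 h⁻¹ = 0.8155 d⁻¹.
After decay, C = 37.29 × e^(−kt) = 37.29 × 0.7315 = 27.28 mg/L.

27.3 mg/L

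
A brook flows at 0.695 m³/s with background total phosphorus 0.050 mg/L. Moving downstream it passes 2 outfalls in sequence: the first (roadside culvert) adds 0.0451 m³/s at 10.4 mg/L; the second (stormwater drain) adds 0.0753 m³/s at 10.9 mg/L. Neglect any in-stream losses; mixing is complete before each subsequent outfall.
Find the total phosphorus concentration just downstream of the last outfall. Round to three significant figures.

1.62 mg/L

Below outfall 1: Q → 0.7401 m³/s, C = (0.6950·0.05000 + 0.04510·10.40)/0.7401 = 0.6807 mg/L.
Below outfall 2: Q → 0.8154 m³/s, C = (0.7401·0.6807 + 0.07530·10.90)/0.8154 = 1.624 mg/L.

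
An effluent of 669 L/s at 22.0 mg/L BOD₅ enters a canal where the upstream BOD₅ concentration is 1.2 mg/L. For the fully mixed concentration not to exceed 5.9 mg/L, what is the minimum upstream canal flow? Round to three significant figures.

2290 L/s

Set C_mix = 5.9: (Q·1.200 + 669.0·22.00) / (Q + 669.0) = 5.9
→ Q = 669.0·(22.00 − 5.9)/(5.9 − 1.200) = 2292 L/s.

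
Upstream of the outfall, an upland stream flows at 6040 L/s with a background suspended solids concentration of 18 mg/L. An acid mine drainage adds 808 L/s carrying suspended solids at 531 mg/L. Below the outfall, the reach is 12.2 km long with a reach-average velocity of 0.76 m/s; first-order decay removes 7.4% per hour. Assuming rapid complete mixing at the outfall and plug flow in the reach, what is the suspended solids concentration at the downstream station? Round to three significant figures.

55.7 mg/L

Flow-weighted average: C = (6040·18.00 + 808.0·531.0) / 6848 = 537800/6848 = 78.53 mg/L.
Travel time t = 12.2·1000 / 0.76 = 16050 s = 4.459 h.
7.4%/h lost → k = −ln(1 − 0.074) = 0.07688 h⁻¹.
Decay over the reach: 78.53·exp(−kt) = 78.53·0.7098 = 55.74 mg/L.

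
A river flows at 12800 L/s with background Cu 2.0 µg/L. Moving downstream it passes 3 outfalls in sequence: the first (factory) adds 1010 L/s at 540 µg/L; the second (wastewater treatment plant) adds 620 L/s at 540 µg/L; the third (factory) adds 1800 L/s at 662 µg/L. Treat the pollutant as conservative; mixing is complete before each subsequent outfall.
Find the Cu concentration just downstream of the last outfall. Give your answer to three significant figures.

After outfall 1: Q = 12800 + 1010 = 13810 L/s; C = (12800·2.000 + 1010·540.0)/13810 = 41.35 µg/L.
After outfall 2: Q = 13810 + 620.0 = 14430 L/s; C = (13810·41.35 + 620.0·540.0)/14430 = 62.77 µg/L.
After outfall 3: Q = 14430 + 1800 = 16230 L/s; C = (14430·62.77 + 1800·662.0)/16230 = 129.2 µg/L.

129 µg/L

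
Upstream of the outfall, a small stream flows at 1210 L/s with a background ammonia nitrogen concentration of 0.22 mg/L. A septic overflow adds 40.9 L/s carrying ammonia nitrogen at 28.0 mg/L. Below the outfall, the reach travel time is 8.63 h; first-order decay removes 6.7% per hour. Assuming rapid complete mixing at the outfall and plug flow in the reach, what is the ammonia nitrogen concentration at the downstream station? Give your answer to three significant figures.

Flow-weighted average: C = (1210·0.2200 + 40.90·28.00) / 1251 = 1411/1251 = 1.128 mg/L.
6.7%/h lost → k = −ln(1 − 0.067) = 0.06935 h⁻¹.
First-order decay: C = 1.128·exp(−k·t) = 1.128·0.5496 = 0.6202 mg/L.

0.620 mg/L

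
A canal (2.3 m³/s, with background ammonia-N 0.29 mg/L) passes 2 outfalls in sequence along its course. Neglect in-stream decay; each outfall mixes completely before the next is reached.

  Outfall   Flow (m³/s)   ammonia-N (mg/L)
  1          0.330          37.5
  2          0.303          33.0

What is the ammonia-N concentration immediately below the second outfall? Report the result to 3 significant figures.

Below outfall 1: Q → 2.630 m³/s, C = (2.300·0.2900 + 0.3300·37.50)/2.630 = 4.959 mg/L.
Below outfall 2: Q → 2.933 m³/s, C = (2.630·4.959 + 0.3030·33.00)/2.933 = 7.856 mg/L.

7.86 mg/L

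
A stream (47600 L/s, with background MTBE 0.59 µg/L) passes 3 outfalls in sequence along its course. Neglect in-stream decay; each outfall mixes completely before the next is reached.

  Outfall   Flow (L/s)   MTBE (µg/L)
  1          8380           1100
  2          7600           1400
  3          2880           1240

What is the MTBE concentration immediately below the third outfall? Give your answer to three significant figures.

353 µg/L

After outfall 1: Q = 47600 + 8380 = 55980 L/s; C = (47600·0.5900 + 8380·1100)/55980 = 165.2 µg/L.
After outfall 2: Q = 55980 + 7600 = 63580 L/s; C = (55980·165.2 + 7600·1400)/63580 = 312.8 µg/L.
After outfall 3: Q = 63580 + 2880 = 66460 L/s; C = (63580·312.8 + 2880·1240)/66460 = 353.0 µg/L.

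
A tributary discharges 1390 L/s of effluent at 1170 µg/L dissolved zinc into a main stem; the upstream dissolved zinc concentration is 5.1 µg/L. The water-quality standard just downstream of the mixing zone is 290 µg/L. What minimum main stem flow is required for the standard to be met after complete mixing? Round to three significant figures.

Set C_mix = 290: (Q·5.100 + 1390·1170) / (Q + 1390) = 290
→ Q = 1390·(1170 − 290)/(290 − 5.100) = 4293 L/s.

4290 L/s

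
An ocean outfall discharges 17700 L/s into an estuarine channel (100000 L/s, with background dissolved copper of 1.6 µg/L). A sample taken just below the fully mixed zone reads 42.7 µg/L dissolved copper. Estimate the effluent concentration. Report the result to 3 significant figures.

Mass balance: 100000·1.600 + 17700·Cₑ = 117700·42.70
→ Cₑ = (117700·42.70 − 100000·1.600) / 17700 = 274.9 µg/L.

275 µg/L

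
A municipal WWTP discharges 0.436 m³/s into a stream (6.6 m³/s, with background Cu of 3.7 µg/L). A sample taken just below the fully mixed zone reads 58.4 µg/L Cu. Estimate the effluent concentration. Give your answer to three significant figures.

Mass balance: 6.600·3.700 + 0.4360·Cₑ = 7.036·58.40
→ Cₑ = (7.036·58.40 − 6.600·3.700) / 0.4360 = 886.4 µg/L.

886 µg/L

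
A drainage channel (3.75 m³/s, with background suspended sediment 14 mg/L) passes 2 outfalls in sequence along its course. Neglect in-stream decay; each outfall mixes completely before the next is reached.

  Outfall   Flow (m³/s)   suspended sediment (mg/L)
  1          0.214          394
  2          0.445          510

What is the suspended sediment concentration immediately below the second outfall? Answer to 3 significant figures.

82.5 mg/L

After outfall 1: Q = 3.750 + 0.2140 = 3.964 m³/s; C = (3.750·14.00 + 0.2140·394.0)/3.964 = 34.51 mg/L.
After outfall 2: Q = 3.964 + 0.4450 = 4.409 m³/s; C = (3.964·34.51 + 0.4450·510.0)/4.409 = 82.51 mg/L.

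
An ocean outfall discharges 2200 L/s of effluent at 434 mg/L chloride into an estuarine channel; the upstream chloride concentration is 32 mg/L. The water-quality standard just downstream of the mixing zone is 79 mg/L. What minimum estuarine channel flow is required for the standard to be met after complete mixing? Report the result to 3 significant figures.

Set C_mix = 79: (Q·32.00 + 2200·434.0) / (Q + 2200) = 79
→ Q = 2200·(434.0 − 79)/(79 − 32.00) = 16620 L/s.

16600 L/s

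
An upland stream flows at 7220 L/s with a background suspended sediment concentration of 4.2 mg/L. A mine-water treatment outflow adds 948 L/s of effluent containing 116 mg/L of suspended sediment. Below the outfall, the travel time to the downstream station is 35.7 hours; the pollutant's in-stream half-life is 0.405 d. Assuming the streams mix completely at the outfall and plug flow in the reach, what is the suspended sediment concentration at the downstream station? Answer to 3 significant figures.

1.35 mg/L

Flow-weighted average: C = (7220·4.200 + 948.0·116.0) / 8168 = 140300/8168 = 17.18 mg/L.
Half-life 0.405 d → k = ln 2 / 0.405 = 1.711 d⁻¹.
After decay, C = 17.18 × e^(−kt) = 17.18 × 0.07841 = 1.347 mg/L.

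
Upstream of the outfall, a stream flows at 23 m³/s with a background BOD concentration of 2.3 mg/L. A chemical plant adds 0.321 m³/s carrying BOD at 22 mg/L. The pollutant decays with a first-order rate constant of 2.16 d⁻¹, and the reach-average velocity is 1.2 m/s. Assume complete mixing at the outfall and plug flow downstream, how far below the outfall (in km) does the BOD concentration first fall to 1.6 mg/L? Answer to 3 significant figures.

22.8 km

Conservation of mass: C = (23.00·2.300 + 0.3210·22.00) / 23.32 = 59.96/23.32 = 2.571 mg/L.
Set 2.571·exp(−k·t) = 1.6 → t = ln(2.571/1.6)/k = 18970 s = 5.271 h.
Distance = v·t = 1.2·18970 = 22770 m = 22.77 km.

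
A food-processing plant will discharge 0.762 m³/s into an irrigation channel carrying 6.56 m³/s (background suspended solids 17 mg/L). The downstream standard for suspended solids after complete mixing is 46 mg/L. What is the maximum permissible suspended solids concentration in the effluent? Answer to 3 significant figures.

At the limit, (Qr·Cr + Qe·Cₑ)/(Qr + Qe) = 46:
Cₑ = (7.322·46 − 6.560·17.00) / 0.7620 = 295.7 mg/L.

296 mg/L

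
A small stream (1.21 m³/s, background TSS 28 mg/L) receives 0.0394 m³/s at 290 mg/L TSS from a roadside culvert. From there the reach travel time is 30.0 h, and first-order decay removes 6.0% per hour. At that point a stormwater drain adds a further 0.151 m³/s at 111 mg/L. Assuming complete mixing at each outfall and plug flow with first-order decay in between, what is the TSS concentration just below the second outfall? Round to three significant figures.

17.0 mg/L

After mixing, C = (1.210·28.00 + 0.03940·290.0) / 1.249 = 45.31/1.249 = 36.26 mg/L; combined flow 1.249 m³/s.
6.0%/h lost → k = −ln(1 − 0.06) = 0.06188 h⁻¹.
Decay over the reach: 36.26·exp(−kt) = 36.26·0.1563 = 5.666 mg/L.
At the second outfall, C = (1.249·5.666 + 0.1510·111.0) / (1.249 + 0.1510) = 17.02 mg/L.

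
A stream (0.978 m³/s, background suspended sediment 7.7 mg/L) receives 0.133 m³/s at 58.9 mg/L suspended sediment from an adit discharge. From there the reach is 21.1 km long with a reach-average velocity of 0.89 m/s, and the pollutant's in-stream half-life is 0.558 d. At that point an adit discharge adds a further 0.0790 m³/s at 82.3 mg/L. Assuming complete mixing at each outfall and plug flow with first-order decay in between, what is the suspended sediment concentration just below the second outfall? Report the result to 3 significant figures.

Conservation of mass: C = (0.9780·7.700 + 0.1330·58.90) / 1.111 = 15.36/1.111 = 13.83 mg/L; combined flow 1.111 m³/s.
Travel time t = 21.1·1000 / 0.89 = 23710 s = 6.586 h.
Half-life 0.558 d → k = ln 2 / 0.558 = 1.242 d⁻¹.
After decay, C = 13.83 × e^(−kt) = 13.83 × 0.7112 = 9.835 mg/L.
Second outfall: C = (1.111·9.835 + 0.07900·82.30)/1.190 = 14.65 mg/L.

14.6 mg/L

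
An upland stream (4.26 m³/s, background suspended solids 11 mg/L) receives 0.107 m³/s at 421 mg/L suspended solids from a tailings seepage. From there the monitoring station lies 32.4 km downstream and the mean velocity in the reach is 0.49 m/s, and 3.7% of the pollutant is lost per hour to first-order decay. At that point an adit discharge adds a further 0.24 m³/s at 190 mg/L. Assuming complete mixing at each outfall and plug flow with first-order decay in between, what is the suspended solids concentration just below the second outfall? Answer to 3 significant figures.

Mixed concentration C = ΣQC/ΣQ = (4.260·11.00 + 0.1070·421.0) / 4.367 = 91.91/4.367 = 21.05 mg/L; combined flow 4.367 m³/s.
Travel time t = 32.4·1000 / 0.49 = 66120 s = 18.37 h.
3.7%/h lost → k = −ln(1 − 0.037) = 0.03770 h⁻¹.
First-order decay: C = 21.05·exp(−k·t) = 21.05·0.5003 = 10.53 mg/L.
Second outfall: C = (4.367·10.53 + 0.2400·190.0)/4.607 = 19.88 mg/L.

19.9 mg/L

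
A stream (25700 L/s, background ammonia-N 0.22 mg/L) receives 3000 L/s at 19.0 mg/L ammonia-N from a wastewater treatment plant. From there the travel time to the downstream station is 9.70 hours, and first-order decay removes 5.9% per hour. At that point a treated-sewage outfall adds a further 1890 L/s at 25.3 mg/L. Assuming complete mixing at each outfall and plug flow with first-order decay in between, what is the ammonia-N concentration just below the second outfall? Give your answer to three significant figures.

2.70 mg/L

Mass balance: C = (25700·0.2200 + 3000·19.00) / 28700 = 62650/28700 = 2.183 mg/L; combined flow 28700 L/s.
5.9%/h lost → k = −ln(1 − 0.059) = 0.06081 h⁻¹.
First-order decay: C = 2.183·exp(−k·t) = 2.183·0.5544 = 1.210 mg/L.
Second outfall: C = (28700·1.210 + 1890·25.30)/30590 = 2.699 mg/L.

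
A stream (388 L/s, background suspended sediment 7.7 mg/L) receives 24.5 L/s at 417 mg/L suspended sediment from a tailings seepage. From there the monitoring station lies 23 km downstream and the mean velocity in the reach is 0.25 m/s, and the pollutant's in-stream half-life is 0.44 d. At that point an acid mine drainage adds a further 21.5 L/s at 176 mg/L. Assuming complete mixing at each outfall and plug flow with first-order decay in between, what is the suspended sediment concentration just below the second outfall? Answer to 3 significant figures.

14.4 mg/L

Conservation of mass: C = (388.0·7.700 + 24.50·417.0) / 412.5 = 13200/412.5 = 32.01 mg/L; combined flow 412.5 L/s.
Travel time t = 23·1000 / 0.25 = 92000 s = 25.56 h.
Half-life 0.44 d → k = ln 2 / 0.44 = 1.575 d⁻¹.
After decay, C = 32.01 × e^(−kt) = 32.01 × 0.1869 = 5.981 mg/L.
At the second outfall, C = (412.5·5.981 + 21.50·176.0) / (412.5 + 21.50) = 14.40 mg/L.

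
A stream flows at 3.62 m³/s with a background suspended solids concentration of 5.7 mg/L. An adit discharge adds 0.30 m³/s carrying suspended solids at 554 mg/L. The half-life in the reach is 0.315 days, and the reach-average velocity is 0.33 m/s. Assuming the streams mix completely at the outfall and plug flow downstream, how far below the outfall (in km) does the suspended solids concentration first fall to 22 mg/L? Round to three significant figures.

Mass balance: C = (3.620·5.700 + 0.3000·554.0) / 3.920 = 186.8/3.920 = 47.66 mg/L.
Half-life 0.315 d → k = ln 2 / 0.315 = 2.200 d⁻¹.
Set 47.66·exp(−k·t) = 22 → t = ln(47.66/22)/k = 30350 s = 8.432 h.
Distance = v·t = 0.33·30350 = 10020 m = 10.02 km.

10.0 km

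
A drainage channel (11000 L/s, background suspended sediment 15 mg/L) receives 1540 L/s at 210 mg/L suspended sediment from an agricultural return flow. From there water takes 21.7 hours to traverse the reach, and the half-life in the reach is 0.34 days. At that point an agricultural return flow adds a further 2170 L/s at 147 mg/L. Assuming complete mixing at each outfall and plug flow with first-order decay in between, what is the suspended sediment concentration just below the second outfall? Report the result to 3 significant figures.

Mixed concentration C = ΣQC/ΣQ = (11000·15.00 + 1540·210.0) / 12540 = 488400/12540 = 38.95 mg/L; combined flow 12540 L/s.
Half-life 0.34 d → k = ln 2 / 0.34 = 2.039 d⁻¹.
Decay over the reach: 38.95·exp(−kt) = 38.95·0.1583 = 6.165 mg/L.
Second outfall: C = (12540·6.165 + 2170·147.0)/14710 = 26.94 mg/L.

26.9 mg/L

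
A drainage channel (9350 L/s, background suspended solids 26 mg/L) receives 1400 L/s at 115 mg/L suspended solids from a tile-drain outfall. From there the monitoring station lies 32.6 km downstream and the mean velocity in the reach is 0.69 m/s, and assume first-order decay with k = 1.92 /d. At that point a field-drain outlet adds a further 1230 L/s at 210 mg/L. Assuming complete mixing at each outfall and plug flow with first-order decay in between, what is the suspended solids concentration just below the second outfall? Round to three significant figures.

Mass balance: C = (9350·26.00 + 1400·115.0) / 10750 = 404100/10750 = 37.59 mg/L; combined flow 10750 L/s.
Travel time t = 32.6·1000 / 0.69 = 47250 s = 13.12 h.
First-order decay: C = 37.59·exp(−k·t) = 37.59·0.3500 = 13.16 mg/L.
At the second outfall, C = (10750·13.16 + 1230·210.0) / (10750 + 1230) = 33.37 mg/L.

33.4 mg/L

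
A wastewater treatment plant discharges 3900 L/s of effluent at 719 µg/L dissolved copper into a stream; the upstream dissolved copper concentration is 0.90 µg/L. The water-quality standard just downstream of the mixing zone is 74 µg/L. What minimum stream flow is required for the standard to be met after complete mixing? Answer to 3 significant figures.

Set C_mix = 74: (Q·0.9000 + 3900·719.0) / (Q + 3900) = 74
→ Q = 3900·(719.0 − 74)/(74 − 0.9000) = 34410 L/s.

34400 L/s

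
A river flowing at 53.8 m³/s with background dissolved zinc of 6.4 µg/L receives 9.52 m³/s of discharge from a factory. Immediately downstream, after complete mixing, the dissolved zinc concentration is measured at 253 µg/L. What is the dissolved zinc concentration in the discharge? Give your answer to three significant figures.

1650 µg/L

Mass balance: 53.80·6.400 + 9.520·Cₑ = 63.32·253.0
→ Cₑ = (63.32·253.0 − 53.80·6.400) / 9.520 = 1647 µg/L.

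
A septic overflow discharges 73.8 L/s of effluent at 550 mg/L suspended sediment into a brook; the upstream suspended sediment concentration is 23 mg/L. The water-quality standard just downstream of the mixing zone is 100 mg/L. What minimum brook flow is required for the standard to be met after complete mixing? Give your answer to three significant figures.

431 L/s

Set C_mix = 100: (Q·23.00 + 73.80·550.0) / (Q + 73.80) = 100
→ Q = 73.80·(550.0 − 100)/(100 − 23.00) = 431.3 L/s.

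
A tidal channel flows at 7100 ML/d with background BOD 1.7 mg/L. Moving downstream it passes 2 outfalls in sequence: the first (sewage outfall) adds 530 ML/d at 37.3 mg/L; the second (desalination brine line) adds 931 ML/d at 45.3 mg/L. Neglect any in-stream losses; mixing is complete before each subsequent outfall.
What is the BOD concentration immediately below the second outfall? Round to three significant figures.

Outfall 1: combined Q = 7630 ML/d; C = (7100·1.700 + 530.0·37.30)/7630 = 4.173 mg/L.
Outfall 2: combined Q = 8561 ML/d; C = (7630·4.173 + 931.0·45.30)/8561 = 8.645 mg/L.

8.65 mg/L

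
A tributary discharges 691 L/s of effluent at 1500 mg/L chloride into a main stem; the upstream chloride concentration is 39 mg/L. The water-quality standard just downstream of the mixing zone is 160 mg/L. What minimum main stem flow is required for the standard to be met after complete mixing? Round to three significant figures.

7650 L/s

Set C_mix = 160: (Q·39.00 + 691.0·1500) / (Q + 691.0) = 160
→ Q = 691.0·(1500 − 160)/(160 − 39.00) = 7652 L/s.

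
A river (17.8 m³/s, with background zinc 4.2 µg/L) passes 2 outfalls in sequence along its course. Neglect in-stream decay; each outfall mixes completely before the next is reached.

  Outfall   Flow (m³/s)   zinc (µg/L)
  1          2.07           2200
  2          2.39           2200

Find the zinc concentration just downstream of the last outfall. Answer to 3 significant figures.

Outfall 1: combined Q = 19.87 m³/s; C = (17.80·4.200 + 2.070·2200)/19.87 = 233.0 µg/L.
Outfall 2: combined Q = 22.26 m³/s; C = (19.87·233.0 + 2.390·2200)/22.26 = 444.1 µg/L.

444 µg/L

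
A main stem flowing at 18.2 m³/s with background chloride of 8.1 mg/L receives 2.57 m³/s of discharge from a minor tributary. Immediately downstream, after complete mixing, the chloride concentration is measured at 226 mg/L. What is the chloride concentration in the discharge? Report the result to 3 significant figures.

1770 mg/L

Mass balance: 18.20·8.100 + 2.570·Cₑ = 20.77·226.0
→ Cₑ = (20.77·226.0 − 18.20·8.100) / 2.570 = 1769 mg/L.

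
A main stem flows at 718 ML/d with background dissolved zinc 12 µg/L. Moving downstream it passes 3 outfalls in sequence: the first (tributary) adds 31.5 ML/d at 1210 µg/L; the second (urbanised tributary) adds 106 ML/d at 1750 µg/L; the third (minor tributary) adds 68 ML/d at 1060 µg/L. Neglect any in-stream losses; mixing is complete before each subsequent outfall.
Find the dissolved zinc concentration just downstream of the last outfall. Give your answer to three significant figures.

330 µg/L

Outfall 1: combined Q = 749.5 ML/d; C = (718.0·12.00 + 31.50·1210)/749.5 = 62.35 µg/L.
Outfall 2: combined Q = 855.5 ML/d; C = (749.5·62.35 + 106.0·1750)/855.5 = 271.5 µg/L.
Outfall 3: combined Q = 923.5 ML/d; C = (855.5·271.5 + 68.00·1060)/923.5 = 329.5 µg/L.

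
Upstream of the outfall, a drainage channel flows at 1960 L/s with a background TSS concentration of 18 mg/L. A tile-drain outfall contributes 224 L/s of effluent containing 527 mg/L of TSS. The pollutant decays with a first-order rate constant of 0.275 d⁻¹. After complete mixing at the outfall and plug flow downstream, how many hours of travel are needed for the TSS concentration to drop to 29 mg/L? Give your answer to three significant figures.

Flow-weighted average: C = (1960·18.00 + 224.0·527.0) / 2184 = 153300/2184 = 70.21 mg/L.
70.21·exp(−k·t) = 29 → t = ln(70.21/29)/k = 277800 s = 77.16 h.

77.2 h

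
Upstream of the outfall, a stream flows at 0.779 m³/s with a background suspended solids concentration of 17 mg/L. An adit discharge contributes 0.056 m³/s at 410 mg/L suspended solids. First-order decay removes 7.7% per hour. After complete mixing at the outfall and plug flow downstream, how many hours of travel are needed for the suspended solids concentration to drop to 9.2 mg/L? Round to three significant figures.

Conservation of mass: C = (0.7790·17.00 + 0.05600·410.0) / 0.8350 = 36.20/0.8350 = 43.36 mg/L.
7.7%/h lost → k = −ln(1 − 0.077) = 0.08013 h⁻¹.
43.36·exp(−k·t) = 9.2 → t = ln(43.36/9.2)/k = 69650 s = 19.35 h.

19.3 h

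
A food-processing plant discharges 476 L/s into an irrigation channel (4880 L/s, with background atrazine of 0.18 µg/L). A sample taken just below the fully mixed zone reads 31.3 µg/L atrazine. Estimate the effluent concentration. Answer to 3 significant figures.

350 µg/L

Mass balance: 4880·0.1800 + 476.0·Cₑ = 5356·31.30
→ Cₑ = (5356·31.30 − 4880·0.1800) / 476.0 = 350.3 µg/L.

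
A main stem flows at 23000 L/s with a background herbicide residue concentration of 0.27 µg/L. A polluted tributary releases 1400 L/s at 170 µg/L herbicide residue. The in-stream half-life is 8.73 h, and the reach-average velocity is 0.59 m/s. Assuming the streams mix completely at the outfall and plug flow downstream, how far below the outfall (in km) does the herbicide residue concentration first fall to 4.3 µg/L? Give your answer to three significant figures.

Conservation of mass: C = (23000·0.2700 + 1400·170.0) / 24400 = 244200/24400 = 10.01 µg/L.
Half-life 8.73 h → k = ln 2 / 8.73 = 0.07940 h⁻¹ = 1.906 d⁻¹.
Set 10.01·exp(−k·t) = 4.3 → t = ln(10.01/4.3)/k = 38310 s = 10.64 h.
Distance = v·t = 0.59·38310 = 22600 m = 22.60 km.

22.6 km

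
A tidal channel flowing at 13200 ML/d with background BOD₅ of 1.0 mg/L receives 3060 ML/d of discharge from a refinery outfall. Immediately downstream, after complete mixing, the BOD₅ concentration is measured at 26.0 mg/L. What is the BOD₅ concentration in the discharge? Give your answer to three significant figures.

Mass balance: 13200·1.000 + 3060·Cₑ = 16260·26.00
→ Cₑ = (16260·26.00 − 13200·1.000) / 3060 = 133.8 mg/L.

134 mg/L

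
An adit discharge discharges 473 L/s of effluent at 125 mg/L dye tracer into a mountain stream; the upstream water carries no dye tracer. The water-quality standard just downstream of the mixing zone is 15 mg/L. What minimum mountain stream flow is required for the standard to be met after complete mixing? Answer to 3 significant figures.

3470 L/s

Set C_mix = 15: (Q·0 + 473.0·125.0) / (Q + 473.0) = 15
→ Q = 473.0·(125.0 − 15)/(15 − 0) = 3469 L/s.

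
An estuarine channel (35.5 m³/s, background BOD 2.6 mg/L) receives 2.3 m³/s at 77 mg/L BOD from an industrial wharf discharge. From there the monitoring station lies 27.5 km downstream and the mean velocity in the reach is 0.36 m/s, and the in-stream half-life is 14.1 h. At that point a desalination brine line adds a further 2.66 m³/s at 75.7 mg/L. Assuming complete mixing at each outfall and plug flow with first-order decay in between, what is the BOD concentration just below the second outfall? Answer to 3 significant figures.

7.32 mg/L

Mixed concentration C = ΣQC/ΣQ = (35.50·2.600 + 2.300·77.00) / 37.80 = 269.4/37.80 = 7.127 mg/L; combined flow 37.80 m³/s.
Travel time t = 27.5·1000 / 0.36 = 76390 s = 21.22 h.
Half-life 14.1 h → k = ln 2 / 14.1 = 0.04916 h⁻¹ = 1.180 d⁻¹.
Decay over the reach: 7.127·exp(−kt) = 7.127·0.3524 = 2.511 mg/L.
At the second outfall, C = (37.80·2.511 + 2.660·75.70) / (37.80 + 2.660) = 7.323 mg/L.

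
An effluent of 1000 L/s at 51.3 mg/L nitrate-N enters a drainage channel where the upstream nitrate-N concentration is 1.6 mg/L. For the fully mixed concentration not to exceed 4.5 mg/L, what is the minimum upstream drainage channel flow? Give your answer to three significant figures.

Set C_mix = 4.5: (Q·1.600 + 1000·51.30) / (Q + 1000) = 4.5
→ Q = 1000·(51.30 − 4.5)/(4.5 − 1.600) = 16140 L/s.

16100 L/s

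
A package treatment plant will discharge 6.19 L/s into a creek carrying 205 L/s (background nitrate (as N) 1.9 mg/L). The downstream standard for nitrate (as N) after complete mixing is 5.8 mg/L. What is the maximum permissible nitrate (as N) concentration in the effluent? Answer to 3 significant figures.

135 mg/L

At the limit, (Qr·Cr + Qe·Cₑ)/(Qr + Qe) = 5.8:
Cₑ = (211.2·5.8 − 205.0·1.900) / 6.190 = 135.0 mg/L.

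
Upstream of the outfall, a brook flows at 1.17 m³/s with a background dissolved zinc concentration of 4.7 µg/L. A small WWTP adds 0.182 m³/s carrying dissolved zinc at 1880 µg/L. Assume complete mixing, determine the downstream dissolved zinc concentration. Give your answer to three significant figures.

Mixed concentration C = ΣQC/ΣQ = (1.170·4.700 + 0.1820·1880) / 1.352 = 347.7/1.352 = 257.1 µg/L.

257 µg/L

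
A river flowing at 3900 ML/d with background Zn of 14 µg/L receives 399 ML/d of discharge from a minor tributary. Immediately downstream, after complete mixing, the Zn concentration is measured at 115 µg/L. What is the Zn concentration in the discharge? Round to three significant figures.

Mass balance: 3900·14.00 + 399.0·Cₑ = 4299·115.0
→ Cₑ = (4299·115.0 − 3900·14.00) / 399.0 = 1102 µg/L.

1100 µg/L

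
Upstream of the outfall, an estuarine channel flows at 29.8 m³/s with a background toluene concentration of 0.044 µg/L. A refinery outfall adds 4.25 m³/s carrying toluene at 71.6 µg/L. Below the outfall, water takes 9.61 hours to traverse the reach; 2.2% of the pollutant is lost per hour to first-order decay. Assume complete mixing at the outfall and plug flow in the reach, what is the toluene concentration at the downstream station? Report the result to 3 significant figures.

Mass balance: C = (29.80·0.04400 + 4.250·71.60) / 34.05 = 305.6/34.05 = 8.975 µg/L.
2.2%/h lost → k = −ln(1 − 0.022) = 0.02225 h⁻¹.
Applying C = C₀e^(−kt): 8.975 × 0.8075 = 7.248 µg/L.

7.25 µg/L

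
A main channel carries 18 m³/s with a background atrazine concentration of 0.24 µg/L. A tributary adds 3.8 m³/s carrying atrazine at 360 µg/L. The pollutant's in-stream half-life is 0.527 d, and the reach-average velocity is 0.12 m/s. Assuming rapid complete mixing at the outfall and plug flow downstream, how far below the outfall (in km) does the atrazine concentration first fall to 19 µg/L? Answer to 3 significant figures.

9.44 km

Mixed concentration C = ΣQC/ΣQ = (18.00·0.2400 + 3.800·360.0) / 21.80 = 1372/21.80 = 62.95 µg/L.
Half-life 0.527 d → k = ln 2 / 0.527 = 1.315 d⁻¹.
Set 62.95·exp(−k·t) = 19 → t = ln(62.95/19)/k = 78690 s = 21.86 h.
Distance = v·t = 0.12·78690 = 9443 m = 9.443 km.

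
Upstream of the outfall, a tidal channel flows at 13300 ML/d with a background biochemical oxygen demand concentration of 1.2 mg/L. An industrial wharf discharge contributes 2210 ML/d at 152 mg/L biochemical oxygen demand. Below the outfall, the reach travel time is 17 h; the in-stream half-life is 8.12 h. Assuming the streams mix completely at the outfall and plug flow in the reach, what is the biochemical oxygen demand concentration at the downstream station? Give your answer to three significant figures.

Conservation of mass: C = (13300·1.200 + 2210·152.0) / 15510 = 351900/15510 = 22.69 mg/L.
Half-life 8.12 h → k = ln 2 / 8.12 = 0.08536 h⁻¹ = 2.049 d⁻¹.
First-order decay: C = 22.69·exp(−k·t) = 22.69·0.2343 = 5.316 mg/L.

5.32 mg/L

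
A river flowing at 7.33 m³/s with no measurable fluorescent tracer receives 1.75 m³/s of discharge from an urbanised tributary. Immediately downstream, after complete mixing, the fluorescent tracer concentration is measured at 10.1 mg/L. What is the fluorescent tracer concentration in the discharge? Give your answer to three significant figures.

Mass balance: 7.330·0 + 1.750·Cₑ = 9.080·10.10
→ Cₑ = (9.080·10.10 − 7.330·0) / 1.750 = 52.40 mg/L.

52.4 mg/L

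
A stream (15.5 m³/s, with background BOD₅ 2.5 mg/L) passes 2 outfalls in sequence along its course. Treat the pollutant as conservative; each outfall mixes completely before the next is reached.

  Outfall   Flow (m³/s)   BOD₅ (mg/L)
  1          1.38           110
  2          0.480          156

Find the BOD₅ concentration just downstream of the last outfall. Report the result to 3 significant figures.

15.3 mg/L

After outfall 1: Q = 15.50 + 1.380 = 16.88 m³/s; C = (15.50·2.500 + 1.380·110.0)/16.88 = 11.29 mg/L.
After outfall 2: Q = 16.88 + 0.4800 = 17.36 m³/s; C = (16.88·11.29 + 0.4800·156.0)/17.36 = 15.29 mg/L.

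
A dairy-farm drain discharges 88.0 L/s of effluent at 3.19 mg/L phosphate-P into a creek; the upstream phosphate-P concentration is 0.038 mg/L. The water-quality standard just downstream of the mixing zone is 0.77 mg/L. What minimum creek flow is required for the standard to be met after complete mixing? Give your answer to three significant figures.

291 L/s

Set C_mix = 0.77: (Q·0.03800 + 88.00·3.190) / (Q + 88.00) = 0.77
→ Q = 88.00·(3.190 − 0.77)/(0.77 − 0.03800) = 290.9 L/s.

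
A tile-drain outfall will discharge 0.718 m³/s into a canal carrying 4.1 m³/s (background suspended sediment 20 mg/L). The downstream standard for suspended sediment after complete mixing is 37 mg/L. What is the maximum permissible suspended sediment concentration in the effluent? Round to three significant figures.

134 mg/L

At the limit, (Qr·Cr + Qe·Cₑ)/(Qr + Qe) = 37:
Cₑ = (4.818·37 − 4.100·20.00) / 0.7180 = 134.1 mg/L.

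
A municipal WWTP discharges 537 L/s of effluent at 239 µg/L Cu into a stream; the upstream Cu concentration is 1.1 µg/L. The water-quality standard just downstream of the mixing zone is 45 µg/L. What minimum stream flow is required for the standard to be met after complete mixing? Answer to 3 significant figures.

Set C_mix = 45: (Q·1.100 + 537.0·239.0) / (Q + 537.0) = 45
→ Q = 537.0·(239.0 − 45)/(45 − 1.100) = 2373 L/s.

2370 L/s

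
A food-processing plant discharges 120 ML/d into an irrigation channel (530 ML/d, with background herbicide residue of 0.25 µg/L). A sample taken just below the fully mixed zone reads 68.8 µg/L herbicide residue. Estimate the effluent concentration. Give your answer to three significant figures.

372 µg/L

Mass balance: 530.0·0.2500 + 120.0·Cₑ = 650.0·68.80
→ Cₑ = (650.0·68.80 − 530.0·0.2500) / 120.0 = 371.6 µg/L.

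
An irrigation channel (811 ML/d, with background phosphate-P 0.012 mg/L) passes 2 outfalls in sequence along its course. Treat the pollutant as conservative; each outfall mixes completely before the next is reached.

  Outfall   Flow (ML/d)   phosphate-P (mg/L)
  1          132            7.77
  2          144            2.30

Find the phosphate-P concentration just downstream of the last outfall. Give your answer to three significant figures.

After outfall 1: Q = 811.0 + 132.0 = 943.0 ML/d; C = (811.0·0.01200 + 132.0·7.770)/943.0 = 1.098 mg/L.
After outfall 2: Q = 943.0 + 144.0 = 1087 ML/d; C = (943.0·1.098 + 144.0·2.300)/1087 = 1.257 mg/L.

1.26 mg/L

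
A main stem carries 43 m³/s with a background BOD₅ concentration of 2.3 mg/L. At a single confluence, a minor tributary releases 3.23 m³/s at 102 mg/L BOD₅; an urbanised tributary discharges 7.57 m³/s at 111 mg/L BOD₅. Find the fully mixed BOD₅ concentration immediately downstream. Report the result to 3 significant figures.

23.6 mg/L

Mass balance: C = (43.00·2.300 + 3.230·102.0 + 7.570·111.0) / 53.80 = 1269/53.80 = 23.58 mg/L.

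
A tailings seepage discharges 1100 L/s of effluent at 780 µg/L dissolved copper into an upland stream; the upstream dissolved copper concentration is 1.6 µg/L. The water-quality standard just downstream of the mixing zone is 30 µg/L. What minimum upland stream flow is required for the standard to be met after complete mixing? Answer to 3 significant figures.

Set C_mix = 30: (Q·1.600 + 1100·780.0) / (Q + 1100) = 30
→ Q = 1100·(780.0 − 30)/(30 − 1.600) = 29050 L/s.

29000 L/s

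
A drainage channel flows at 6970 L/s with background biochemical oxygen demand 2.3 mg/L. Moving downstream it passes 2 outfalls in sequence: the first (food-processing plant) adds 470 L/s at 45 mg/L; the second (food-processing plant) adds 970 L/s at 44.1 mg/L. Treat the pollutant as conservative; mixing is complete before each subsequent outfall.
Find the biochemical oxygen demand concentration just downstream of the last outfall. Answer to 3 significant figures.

After outfall 1: Q = 6970 + 470.0 = 7440 L/s; C = (6970·2.300 + 470.0·45.00)/7440 = 4.997 mg/L.
After outfall 2: Q = 7440 + 970.0 = 8410 L/s; C = (7440·4.997 + 970.0·44.10)/8410 = 9.507 mg/L.

9.51 mg/L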